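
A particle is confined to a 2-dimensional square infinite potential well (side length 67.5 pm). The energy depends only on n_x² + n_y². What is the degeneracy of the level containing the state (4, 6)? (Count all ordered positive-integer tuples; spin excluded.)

The level has n_x² + n_y² = 52. The ordered positive-integer solutions are (4, 6), (6, 4).
That gives 2 states.

degeneracy = 2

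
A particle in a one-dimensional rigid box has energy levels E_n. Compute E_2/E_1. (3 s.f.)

4.00

E_n ∝ n², so E_2/E_1 = 2²/1² = 4/1 = 4.00.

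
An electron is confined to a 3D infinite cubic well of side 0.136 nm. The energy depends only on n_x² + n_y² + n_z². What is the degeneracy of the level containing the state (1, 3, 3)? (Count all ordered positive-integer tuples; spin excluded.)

The level has n_x² + n_y² + n_z² = 19. The ordered positive-integer solutions are (1, 3, 3), (3, 1, 3), (3, 3, 1).
That gives 3 states.

degeneracy = 3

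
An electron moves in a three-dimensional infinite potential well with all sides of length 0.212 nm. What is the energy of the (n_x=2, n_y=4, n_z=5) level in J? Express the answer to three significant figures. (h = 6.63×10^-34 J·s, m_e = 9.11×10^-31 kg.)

For a 3D rectangular well E = (h²/8m_e)·Σ n_i²/L_i² = (6.63×10^-34)²/(8·9.11×10^-31) · [2²/(0.212 nm)² + 4²/(0.212 nm)² + 5²/(0.212 nm)²].
Evaluating gives E = 6.04×10^-17 J.

E = 6.04×10^-17 J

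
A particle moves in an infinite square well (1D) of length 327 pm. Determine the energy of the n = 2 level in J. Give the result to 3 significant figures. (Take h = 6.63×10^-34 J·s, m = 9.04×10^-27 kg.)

For an infinite well E_n = n²h²/(8mL²), so E_1 = h²/(8mL²) = (6.63×10^-34)²/(8·9.04×10^-27·(3.27×10^-10 m)²) = 5.684×10^-23 J.
Then E_2 = 2²·E_1 = 4·5.684×10^-23 J = 2.27×10^-22 J.

E_2 = 2.27×10^-22 J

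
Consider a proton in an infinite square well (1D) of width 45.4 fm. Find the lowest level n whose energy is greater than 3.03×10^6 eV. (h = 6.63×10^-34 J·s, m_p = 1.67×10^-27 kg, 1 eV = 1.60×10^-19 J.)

E_1 = h²/(8m_pL²) = 1.596×10^-14 J = 9.975×10^4 eV.
Need n² > 3.03×10^6/9.975×10^4 = 30.38, i.e. n > 5.512.
The smallest integer satisfying this is n = 6.

n = 6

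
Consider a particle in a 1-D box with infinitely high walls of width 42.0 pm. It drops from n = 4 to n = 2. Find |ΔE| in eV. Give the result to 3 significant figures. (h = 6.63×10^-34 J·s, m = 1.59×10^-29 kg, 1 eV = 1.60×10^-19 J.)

|ΔE| = 147 eV

E_1 = h²/(8mL²) = 1.959×10^-18 J.
|ΔE| = |4² − 2²|·E_1 = 12·1.959×10^-18 J = 2.351×10^-17 J = 147 eV.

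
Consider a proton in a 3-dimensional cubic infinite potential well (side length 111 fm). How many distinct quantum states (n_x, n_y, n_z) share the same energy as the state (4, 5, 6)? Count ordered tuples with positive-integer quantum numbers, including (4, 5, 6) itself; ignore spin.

degeneracy = 12

The level has n_x² + n_y² + n_z² = 77. The ordered positive-integer solutions are (2, 3, 8), (2, 8, 3), (3, 2, 8), (3, 8, 2), (4, 5, 6), (4, 6, 5), (5, 4, 6), (5, 6, 4), (6, 4, 5), (6, 5, 4), (8, 2, 3), (8, 3, 2).
That gives 12 states.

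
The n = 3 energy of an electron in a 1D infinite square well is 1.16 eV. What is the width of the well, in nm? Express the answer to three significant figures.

L = 1.71 nm

From E_n = n²h²/(8m_eL²), L = n·h/√(8m_eE_n).
E_3 = 1.16 eV = 1.858×10^-19 J, so L = 3·6.626×10^-34/√(8·9.109×10^-31·1.858×10^-19) = 1.71×10^-9 m = 1.71 nm.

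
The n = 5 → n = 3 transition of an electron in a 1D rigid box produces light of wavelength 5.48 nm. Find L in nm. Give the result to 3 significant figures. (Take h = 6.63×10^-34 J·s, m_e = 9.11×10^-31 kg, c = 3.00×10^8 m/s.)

The photon carries ΔE = hc/λ = 6.63×10^-34·3.00×10^8/5.48×10^-9 m = 3.630×10^-17 J.
Since ΔE = (5² − 3²)E_1, E_1 = 2.269×10^-18 J, and L = h/√(8m_eE_1) = 1.63×10^-10 m = 0.163 nm.

L = 0.163 nm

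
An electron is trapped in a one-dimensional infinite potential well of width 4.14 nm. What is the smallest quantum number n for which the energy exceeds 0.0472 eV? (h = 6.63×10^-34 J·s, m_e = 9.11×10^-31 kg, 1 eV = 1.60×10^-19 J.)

E_1 = h²/(8m_eL²) = 3.519×10^-21 J = 0.02199 eV.
Need n² > 0.0472/0.02199 = 2.146, i.e. n > 1.465.
The smallest integer satisfying this is n = 2.

n = 2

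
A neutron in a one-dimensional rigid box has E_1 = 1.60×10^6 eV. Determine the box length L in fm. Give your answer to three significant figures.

L = 11.3 fm

From E_n = n²h²/(8m_nL²), L = n·h/√(8m_nE_n).
E_1 = 1.60×10^6 eV = 2.563×10^-13 J, so L = 1·6.626×10^-34/√(8·1.675×10^-27·2.563×10^-13) = 1.13×10^-14 m = 11.3 fm.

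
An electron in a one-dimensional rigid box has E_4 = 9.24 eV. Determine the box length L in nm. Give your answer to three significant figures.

L = 0.807 nm

From E_n = n²h²/(8m_eL²), L = n·h/√(8m_eE_n).
E_4 = 9.24 eV = 1.480×10^-18 J, so L = 4·6.626×10^-34/√(8·9.109×10^-31·1.480×10^-18) = 8.07×10^-10 m = 0.807 nm.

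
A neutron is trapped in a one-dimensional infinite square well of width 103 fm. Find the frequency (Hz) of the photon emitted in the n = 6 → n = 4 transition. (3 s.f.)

E_1 = h²/(8m_nL²) = 3.088×10^-15 J and ΔE = (6² − 4²)E_1 = 6.176×10^-14 J.
f = ΔE/h = 6.176×10^-14/6.626×10^-34 = 9.32×10^19 Hz.

f = 9.32×10^19 Hz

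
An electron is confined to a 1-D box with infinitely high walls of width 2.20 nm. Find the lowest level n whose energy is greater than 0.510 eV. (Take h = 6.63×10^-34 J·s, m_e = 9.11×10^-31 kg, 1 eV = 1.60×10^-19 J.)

E_1 = h²/(8m_eL²) = 1.246×10^-20 J = 0.07787 eV.
Need n² > 0.510/0.07787 = 6.549, i.e. n > 2.559.
The smallest integer satisfying this is n = 3.

n = 3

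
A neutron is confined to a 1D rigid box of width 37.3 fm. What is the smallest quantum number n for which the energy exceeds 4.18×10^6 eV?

E_1 = h²/(8m_nL²) = 2.355×10^-14 J = 1.470×10^5 eV.
Need n² > 4.18×10^6/1.470×10^5 = 28.44, i.e. n > 5.333.
The smallest integer satisfying this is n = 6.

n = 6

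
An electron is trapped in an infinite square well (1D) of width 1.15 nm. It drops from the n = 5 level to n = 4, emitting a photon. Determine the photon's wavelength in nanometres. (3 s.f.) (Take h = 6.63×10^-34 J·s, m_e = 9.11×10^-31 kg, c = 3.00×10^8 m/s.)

λ = 485 nm

E_1 = h²/(8m_eL²) = 4.561×10^-20 J, so ΔE = (5² − 4²)E_1 = 4.105×10^-19 J.
λ = hc/ΔE = (6.63×10^-34·3.00×10^8)/4.105×10^-19 = 4.85×10^-7 m = 485 nm.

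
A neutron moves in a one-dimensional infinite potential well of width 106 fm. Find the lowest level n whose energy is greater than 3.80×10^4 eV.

n = 2

E_1 = h²/(8m_nL²) = 2.916×10^-15 J = 1.820×10^4 eV.
Need n² > 3.80×10^4/1.820×10^4 = 2.088, i.e. n > 1.445.
The smallest integer satisfying this is n = 2.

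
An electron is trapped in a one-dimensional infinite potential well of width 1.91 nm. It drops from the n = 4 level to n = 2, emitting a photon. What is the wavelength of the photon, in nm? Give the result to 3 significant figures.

E_1 = h²/(8m_eL²) = 1.651×10^-20 J, so ΔE = (4² − 2²)E_1 = 1.981×10^-19 J.
λ = hc/ΔE = (6.626×10^-34·2.998×10^8)/1.981×10^-19 = 1.00×10^-6 m = 1.00×10^3 nm.

λ = 1.00×10^3 nm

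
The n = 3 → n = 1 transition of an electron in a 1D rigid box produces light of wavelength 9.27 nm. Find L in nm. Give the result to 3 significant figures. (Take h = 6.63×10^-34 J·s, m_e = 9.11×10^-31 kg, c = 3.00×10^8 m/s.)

L = 0.150 nm

The photon carries ΔE = hc/λ = 6.63×10^-34·3.00×10^8/9.27×10^-9 m = 2.146×10^-17 J.
Since ΔE = (3² − 1²)E_1, E_1 = 2.683×10^-18 J, and L = h/√(8m_eE_1) = 1.50×10^-10 m = 0.150 nm.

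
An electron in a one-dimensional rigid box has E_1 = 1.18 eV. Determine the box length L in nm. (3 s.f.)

From E_n = n²h²/(8m_eL²), L = n·h/√(8m_eE_n).
E_1 = 1.18 eV = 1.890×10^-19 J, so L = 1·6.626×10^-34/√(8·9.109×10^-31·1.890×10^-19) = 5.65×10^-10 m = 0.565 nm.

L = 0.565 nm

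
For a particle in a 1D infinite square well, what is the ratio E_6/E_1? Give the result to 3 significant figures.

36.0

E_n ∝ n², so E_6/E_1 = 6²/1² = 36/1 = 36.0.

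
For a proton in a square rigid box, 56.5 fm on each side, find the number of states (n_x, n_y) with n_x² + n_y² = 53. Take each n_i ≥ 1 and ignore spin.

degeneracy = 2

The level has n_x² + n_y² = 53. The ordered positive-integer solutions are (2, 7), (7, 2).
That gives 2 states.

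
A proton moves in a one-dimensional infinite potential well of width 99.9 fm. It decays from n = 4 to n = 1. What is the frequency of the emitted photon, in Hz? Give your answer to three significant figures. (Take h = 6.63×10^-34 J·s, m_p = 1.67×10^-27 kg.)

E_1 = h²/(8m_pL²) = 3.297×10^-15 J and ΔE = (4² − 1²)E_1 = 4.946×10^-14 J.
f = ΔE/h = 4.946×10^-14/6.63×10^-34 = 7.46×10^19 Hz.

f = 7.46×10^19 Hz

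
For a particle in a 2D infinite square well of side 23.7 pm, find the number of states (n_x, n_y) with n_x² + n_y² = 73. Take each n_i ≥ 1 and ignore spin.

The level has n_x² + n_y² = 73. The ordered positive-integer solutions are (3, 8), (8, 3).
That gives 2 states.

degeneracy = 2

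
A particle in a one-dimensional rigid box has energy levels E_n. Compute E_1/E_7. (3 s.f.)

0.0204

E_n ∝ n², so E_1/E_7 = 1²/7² = 1/49 = 0.0204.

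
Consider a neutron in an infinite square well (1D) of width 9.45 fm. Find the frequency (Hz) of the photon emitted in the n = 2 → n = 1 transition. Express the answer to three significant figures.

f = 1.66×10^21 Hz

E_1 = h²/(8m_nL²) = 3.669×10^-13 J and ΔE = (2² − 1²)E_1 = 1.101×10^-12 J.
f = ΔE/h = 1.101×10^-12/6.626×10^-34 = 1.66×10^21 Hz.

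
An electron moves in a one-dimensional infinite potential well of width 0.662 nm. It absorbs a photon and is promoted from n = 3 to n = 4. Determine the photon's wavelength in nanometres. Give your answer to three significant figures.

λ = 206 nm

E_1 = h²/(8m_eL²) = 1.375×10^-19 J, so ΔE = (4² − 3²)E_1 = 9.625×10^-19 J.
λ = hc/ΔE = (6.626×10^-34·2.998×10^8)/9.625×10^-19 = 2.06×10^-7 m = 206 nm.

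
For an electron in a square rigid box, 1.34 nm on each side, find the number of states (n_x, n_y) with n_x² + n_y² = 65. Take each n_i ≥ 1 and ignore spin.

The level has n_x² + n_y² = 65. The ordered positive-integer solutions are (1, 8), (4, 7), (7, 4), (8, 1).
That gives 4 states.

degeneracy = 4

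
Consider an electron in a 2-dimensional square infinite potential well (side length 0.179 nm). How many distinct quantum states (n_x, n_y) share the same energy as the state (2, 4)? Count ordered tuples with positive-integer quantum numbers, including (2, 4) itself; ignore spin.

degeneracy = 2

The level has n_x² + n_y² = 20. The ordered positive-integer solutions are (2, 4), (4, 2).
That gives 2 states.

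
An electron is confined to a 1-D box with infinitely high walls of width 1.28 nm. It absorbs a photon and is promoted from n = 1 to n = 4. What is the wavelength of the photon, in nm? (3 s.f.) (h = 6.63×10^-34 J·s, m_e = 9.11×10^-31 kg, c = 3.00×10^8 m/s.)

λ = 360 nm

E_1 = h²/(8m_eL²) = 3.681×10^-20 J, so ΔE = (4² − 1²)E_1 = 5.521×10^-19 J.
λ = hc/ΔE = (6.63×10^-34·3.00×10^8)/5.521×10^-19 = 3.60×10^-7 m = 360 nm.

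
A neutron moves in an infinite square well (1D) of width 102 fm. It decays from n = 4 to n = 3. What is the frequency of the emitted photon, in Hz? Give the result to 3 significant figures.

E_1 = h²/(8m_nL²) = 3.149×10^-15 J and ΔE = (4² − 3²)E_1 = 2.204×10^-14 J.
f = ΔE/h = 2.204×10^-14/6.626×10^-34 = 3.33×10^19 Hz.

f = 3.33×10^19 Hz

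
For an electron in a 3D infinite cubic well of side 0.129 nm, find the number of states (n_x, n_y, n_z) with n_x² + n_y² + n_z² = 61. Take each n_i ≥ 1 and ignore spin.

degeneracy = 6

The level has n_x² + n_y² + n_z² = 61. The ordered positive-integer solutions are (3, 4, 6), (3, 6, 4), (4, 3, 6), (4, 6, 3), (6, 3, 4), (6, 4, 3).
That gives 6 states.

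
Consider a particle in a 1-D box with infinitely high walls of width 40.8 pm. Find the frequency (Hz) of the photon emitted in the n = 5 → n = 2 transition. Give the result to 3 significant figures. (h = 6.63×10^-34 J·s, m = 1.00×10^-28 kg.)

E_1 = h²/(8mL²) = 3.301×10^-19 J and ΔE = (5² − 2²)E_1 = 6.932×10^-18 J.
f = ΔE/h = 6.932×10^-18/6.63×10^-34 = 1.05×10^16 Hz.

f = 1.05×10^16 Hz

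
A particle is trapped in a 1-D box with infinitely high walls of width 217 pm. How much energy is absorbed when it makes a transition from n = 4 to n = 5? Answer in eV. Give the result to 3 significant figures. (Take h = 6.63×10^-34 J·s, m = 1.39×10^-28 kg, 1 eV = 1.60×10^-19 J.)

E_1 = h²/(8mL²) = 8.395×10^-21 J.
|ΔE| = |4² − 5²|·E_1 = 9·8.395×10^-21 J = 7.555×10^-20 J = 0.472 eV.

|ΔE| = 0.472 eV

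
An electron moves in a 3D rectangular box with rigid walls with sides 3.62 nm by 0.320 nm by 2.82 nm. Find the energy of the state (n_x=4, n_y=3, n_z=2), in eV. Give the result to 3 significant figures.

E = 33.7 eV

For a 3D rectangular well E = (h²/8m_e)·Σ n_i²/L_i² = (6.626×10^-34)²/(8·9.109×10^-31) · [4²/(3.62 nm)² + 3²/(0.320 nm)² + 2²/(2.82 nm)²].
Evaluating gives E = 5.399×10^-18 J = 33.7 eV.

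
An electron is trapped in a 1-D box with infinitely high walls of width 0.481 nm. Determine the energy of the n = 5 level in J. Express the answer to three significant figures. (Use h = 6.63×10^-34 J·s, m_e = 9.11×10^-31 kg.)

For an infinite well E_n = n²h²/(8m_eL²), so E_1 = h²/(8m_eL²) = (6.63×10^-34)²/(8·9.11×10^-31·(4.81×10^-10 m)²) = 2.607×10^-19 J.
Then E_5 = 5²·E_1 = 25·2.607×10^-19 J = 6.52×10^-18 J.

E_5 = 6.52×10^-18 J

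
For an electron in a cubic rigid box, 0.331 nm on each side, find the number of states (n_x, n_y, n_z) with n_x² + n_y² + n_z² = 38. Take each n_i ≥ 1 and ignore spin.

degeneracy = 9

The level has n_x² + n_y² + n_z² = 38. The ordered positive-integer solutions are (1, 1, 6), (1, 6, 1), (2, 3, 5), (2, 5, 3), (3, 2, 5), (3, 5, 2), (5, 2, 3), (5, 3, 2), (6, 1, 1).
That gives 9 states.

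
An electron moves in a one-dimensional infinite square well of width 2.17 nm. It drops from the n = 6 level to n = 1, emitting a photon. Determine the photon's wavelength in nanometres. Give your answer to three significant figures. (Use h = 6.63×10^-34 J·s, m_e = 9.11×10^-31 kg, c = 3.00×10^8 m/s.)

E_1 = h²/(8m_eL²) = 1.281×10^-20 J, so ΔE = (6² − 1²)E_1 = 4.484×10^-19 J.
λ = hc/ΔE = (6.63×10^-34·3.00×10^8)/4.484×10^-19 = 4.44×10^-7 m = 444 nm.

λ = 444 nm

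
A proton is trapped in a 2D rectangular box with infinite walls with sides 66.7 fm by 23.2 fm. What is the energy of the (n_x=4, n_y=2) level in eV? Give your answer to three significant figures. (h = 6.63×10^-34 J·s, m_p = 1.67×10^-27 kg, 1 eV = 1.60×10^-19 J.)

E = 2.27×10^6 eV

For a 2D rectangular well E = (h²/8m_p)·Σ n_i²/L_i² = (6.63×10^-34)²/(8·1.67×10^-27) · [4²/(66.7 fm)² + 2²/(23.2 fm)²].
Evaluating gives E = 3.628×10^-13 J = 2.27×10^6 eV.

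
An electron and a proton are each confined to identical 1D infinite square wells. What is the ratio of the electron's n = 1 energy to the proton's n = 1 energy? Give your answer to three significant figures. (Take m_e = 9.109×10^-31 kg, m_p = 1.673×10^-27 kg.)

E_n ∝ 1/m at fixed n and L, so the ratio is m_p/m_e = 1.673×10^-27/9.109×10^-31 = 1.84×10^3.

1.84×10^3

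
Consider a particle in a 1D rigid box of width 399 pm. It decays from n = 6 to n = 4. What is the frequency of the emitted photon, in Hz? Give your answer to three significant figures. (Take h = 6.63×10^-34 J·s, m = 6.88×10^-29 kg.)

f = 1.51×10^14 Hz

E_1 = h²/(8mL²) = 5.017×10^-21 J and ΔE = (6² − 4²)E_1 = 1.003×10^-19 J.
f = ΔE/h = 1.003×10^-19/6.63×10^-34 = 1.51×10^14 Hz.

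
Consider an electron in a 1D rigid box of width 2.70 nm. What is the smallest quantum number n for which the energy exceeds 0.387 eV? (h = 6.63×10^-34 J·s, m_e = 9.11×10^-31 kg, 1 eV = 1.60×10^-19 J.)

E_1 = h²/(8m_eL²) = 8.274×10^-21 J = 0.05171 eV.
Need n² > 0.387/0.05171 = 7.484, i.e. n > 2.736.
The smallest integer satisfying this is n = 3.

n = 3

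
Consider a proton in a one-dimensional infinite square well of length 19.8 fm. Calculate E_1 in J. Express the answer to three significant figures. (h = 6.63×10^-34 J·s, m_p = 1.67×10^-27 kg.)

For an infinite well E_n = n²h²/(8m_pL²), so E_1 = h²/(8m_pL²) = (6.63×10^-34)²/(8·1.67×10^-27·(1.98×10^-14 m)²) = 8.392×10^-14 J.

E_1 = 8.39×10^-14 J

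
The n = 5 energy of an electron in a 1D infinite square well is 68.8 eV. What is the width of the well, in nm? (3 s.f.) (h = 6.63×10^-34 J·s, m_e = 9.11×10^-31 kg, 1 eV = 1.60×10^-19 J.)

From E_n = n²h²/(8m_eL²), L = n·h/√(8m_eE_n).
E_5 = 68.8 eV = 1.101×10^-17 J, so L = 5·6.63×10^-34/√(8·9.11×10^-31·1.101×10^-17) = 3.70×10^-10 m = 0.370 nm.

L = 0.370 nm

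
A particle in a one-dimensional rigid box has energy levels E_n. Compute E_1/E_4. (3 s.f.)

E_n ∝ n², so E_1/E_4 = 1²/4² = 1/16 = 0.0625.

0.0625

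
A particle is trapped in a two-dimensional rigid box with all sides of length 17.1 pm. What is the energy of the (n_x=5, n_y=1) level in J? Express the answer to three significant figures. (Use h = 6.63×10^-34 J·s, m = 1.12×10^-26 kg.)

E = 4.36×10^-19 J

For a 2D rectangular well E = (h²/8m)·Σ n_i²/L_i² = (6.63×10^-34)²/(8·1.12×10^-26) · [5²/(17.1 pm)² + 1²/(17.1 pm)²].
Evaluating gives E = 4.36×10^-19 J.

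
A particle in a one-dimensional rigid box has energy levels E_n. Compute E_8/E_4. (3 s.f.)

E_n ∝ n², so E_8/E_4 = 8²/4² = 64/16 = 4.00.

4.00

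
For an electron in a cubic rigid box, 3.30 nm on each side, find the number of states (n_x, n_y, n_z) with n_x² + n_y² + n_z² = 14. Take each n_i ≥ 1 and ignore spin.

The level has n_x² + n_y² + n_z² = 14. The ordered positive-integer solutions are (1, 2, 3), (1, 3, 2), (2, 1, 3), (2, 3, 1), (3, 1, 2), (3, 2, 1).
That gives 6 states.

degeneracy = 6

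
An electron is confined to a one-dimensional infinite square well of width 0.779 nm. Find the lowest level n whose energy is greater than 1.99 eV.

n = 2

E_1 = h²/(8m_eL²) = 9.928×10^-20 J = 0.6197 eV.
Need n² > 1.99/0.6197 = 3.211, i.e. n > 1.792.
The smallest integer satisfying this is n = 2.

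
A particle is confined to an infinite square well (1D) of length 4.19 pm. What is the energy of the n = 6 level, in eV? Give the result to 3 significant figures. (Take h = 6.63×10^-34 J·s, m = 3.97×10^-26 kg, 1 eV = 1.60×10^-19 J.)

E_6 = 17.7 eV

For an infinite well E_n = n²h²/(8mL²), so E_1 = h²/(8mL²) = (6.63×10^-34)²/(8·3.97×10^-26·(4.19×10^-12 m)²) = 7.883×10^-20 J.
Then E_6 = 6²·E_1 = 36·7.883×10^-20 J = 2.838×10^-18 J.
Converting, E_6 = 2.838×10^-18 J / (1.60×10^-19 J/eV) = 17.7 eV.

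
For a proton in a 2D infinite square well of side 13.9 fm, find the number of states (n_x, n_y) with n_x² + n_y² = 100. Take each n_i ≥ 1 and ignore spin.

degeneracy = 2

The level has n_x² + n_y² = 100. The ordered positive-integer solutions are (6, 8), (8, 6).
That gives 2 states.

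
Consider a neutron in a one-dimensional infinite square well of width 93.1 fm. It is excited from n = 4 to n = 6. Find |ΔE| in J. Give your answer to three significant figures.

|ΔE| = 7.56×10^-14 J

E_1 = h²/(8m_nL²) = 3.780×10^-15 J.
|ΔE| = |4² − 6²|·E_1 = 20·3.780×10^-15 J = 7.56×10^-14 J.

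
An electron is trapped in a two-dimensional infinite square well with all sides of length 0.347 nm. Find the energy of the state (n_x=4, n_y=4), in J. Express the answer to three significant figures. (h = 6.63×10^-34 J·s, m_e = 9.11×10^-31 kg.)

E = 1.60×10^-17 J

For a 2D rectangular well E = (h²/8m_e)·Σ n_i²/L_i² = (6.63×10^-34)²/(8·9.11×10^-31) · [4²/(0.347 nm)² + 4²/(0.347 nm)²].
Evaluating gives E = 1.60×10^-17 J.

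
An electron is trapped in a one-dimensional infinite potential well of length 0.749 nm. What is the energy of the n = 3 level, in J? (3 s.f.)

E_3 = 9.67×10^-19 J

For an infinite well E_n = n²h²/(8m_eL²), so E_1 = h²/(8m_eL²) = (6.626×10^-34)²/(8·9.109×10^-31·(7.49×10^-10 m)²) = 1.074×10^-19 J.
Then E_3 = 3²·E_1 = 9·1.074×10^-19 J = 9.67×10^-19 J.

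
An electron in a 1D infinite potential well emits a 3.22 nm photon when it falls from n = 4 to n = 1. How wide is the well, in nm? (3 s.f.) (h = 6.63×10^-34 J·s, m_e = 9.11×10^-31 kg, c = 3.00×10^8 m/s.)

L = 0.121 nm

The photon carries ΔE = hc/λ = 6.63×10^-34·3.00×10^8/3.22×10^-9 m = 6.177×10^-17 J.
Since ΔE = (4² − 1²)E_1, E_1 = 4.118×10^-18 J, and L = h/√(8m_eE_1) = 1.21×10^-10 m = 0.121 nm.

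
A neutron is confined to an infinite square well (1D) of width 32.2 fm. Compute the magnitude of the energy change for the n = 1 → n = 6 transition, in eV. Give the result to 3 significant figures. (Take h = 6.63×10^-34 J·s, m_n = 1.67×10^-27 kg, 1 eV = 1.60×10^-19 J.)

|ΔE| = 6.94×10^6 eV

E_1 = h²/(8m_nL²) = 3.173×10^-14 J.
|ΔE| = |1² − 6²|·E_1 = 35·3.173×10^-14 J = 1.111×10^-12 J = 6.94×10^6 eV.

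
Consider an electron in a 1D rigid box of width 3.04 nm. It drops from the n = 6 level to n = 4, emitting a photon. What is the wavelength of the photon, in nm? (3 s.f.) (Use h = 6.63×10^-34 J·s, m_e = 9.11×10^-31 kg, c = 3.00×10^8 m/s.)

λ = 1.52×10^3 nm

E_1 = h²/(8m_eL²) = 6.526×10^-21 J, so ΔE = (6² − 4²)E_1 = 1.305×10^-19 J.
λ = hc/ΔE = (6.63×10^-34·3.00×10^8)/1.305×10^-19 = 1.52×10^-6 m = 1.52×10^3 nm.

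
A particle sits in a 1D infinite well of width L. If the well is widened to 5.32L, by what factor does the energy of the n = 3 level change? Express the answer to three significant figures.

0.0353

E_n ∝ 1/L², so the energy scales by 1/5.32² = 0.0353.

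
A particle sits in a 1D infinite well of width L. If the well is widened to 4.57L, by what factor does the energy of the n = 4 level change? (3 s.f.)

E_n ∝ 1/L², so the energy scales by 1/4.57² = 0.0479.

0.0479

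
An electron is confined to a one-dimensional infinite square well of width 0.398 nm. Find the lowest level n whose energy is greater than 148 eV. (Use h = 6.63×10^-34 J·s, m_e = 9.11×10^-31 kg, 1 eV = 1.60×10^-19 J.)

E_1 = h²/(8m_eL²) = 3.808×10^-19 J = 2.380 eV.
Need n² > 148/2.380 = 62.18, i.e. n > 7.885.
The smallest integer satisfying this is n = 8.

n = 8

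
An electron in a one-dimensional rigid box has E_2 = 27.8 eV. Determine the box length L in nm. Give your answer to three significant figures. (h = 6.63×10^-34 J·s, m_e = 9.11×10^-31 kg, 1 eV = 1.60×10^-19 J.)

L = 0.233 nm

From E_n = n²h²/(8m_eL²), L = n·h/√(8m_eE_n).
E_2 = 27.8 eV = 4.448×10^-18 J, so L = 2·6.63×10^-34/√(8·9.11×10^-31·4.448×10^-18) = 2.33×10^-10 m = 0.233 nm.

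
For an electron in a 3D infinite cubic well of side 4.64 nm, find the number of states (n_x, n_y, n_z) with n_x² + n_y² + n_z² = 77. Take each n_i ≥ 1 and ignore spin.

The level has n_x² + n_y² + n_z² = 77. The ordered positive-integer solutions are (2, 3, 8), (2, 8, 3), (3, 2, 8), (3, 8, 2), (4, 5, 6), (4, 6, 5), (5, 4, 6), (5, 6, 4), (6, 4, 5), (6, 5, 4), (8, 2, 3), (8, 3, 2).
That gives 12 states.

degeneracy = 12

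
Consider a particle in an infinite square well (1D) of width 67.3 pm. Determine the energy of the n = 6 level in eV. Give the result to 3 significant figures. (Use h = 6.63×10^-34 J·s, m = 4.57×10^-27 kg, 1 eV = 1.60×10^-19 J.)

For an infinite well E_n = n²h²/(8mL²), so E_1 = h²/(8mL²) = (6.63×10^-34)²/(8·4.57×10^-27·(6.73×10^-11 m)²) = 2.655×10^-21 J.
Then E_6 = 6²·E_1 = 36·2.655×10^-21 J = 9.558×10^-20 J.
Converting, E_6 = 9.558×10^-20 J / (1.60×10^-19 J/eV) = 0.597 eV.

E_6 = 0.597 eV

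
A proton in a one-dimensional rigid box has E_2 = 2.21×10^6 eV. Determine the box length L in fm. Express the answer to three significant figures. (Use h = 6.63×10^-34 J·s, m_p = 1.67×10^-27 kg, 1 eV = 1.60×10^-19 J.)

L = 19.3 fm

From E_n = n²h²/(8m_pL²), L = n·h/√(8m_pE_n).
E_2 = 2.21×10^6 eV = 3.536×10^-13 J, so L = 2·6.63×10^-34/√(8·1.67×10^-27·3.536×10^-13) = 1.93×10^-14 m = 19.3 fm.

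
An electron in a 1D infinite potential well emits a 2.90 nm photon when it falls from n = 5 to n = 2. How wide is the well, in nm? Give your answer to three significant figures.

L = 0.136 nm

The photon carries ΔE = hc/λ = 6.626×10^-34·2.998×10^8/2.90×10^-9 m = 6.850×10^-17 J.
Since ΔE = (5² − 2²)E_1, E_1 = 3.262×10^-18 J, and L = h/√(8m_eE_1) = 1.36×10^-10 m = 0.136 nm.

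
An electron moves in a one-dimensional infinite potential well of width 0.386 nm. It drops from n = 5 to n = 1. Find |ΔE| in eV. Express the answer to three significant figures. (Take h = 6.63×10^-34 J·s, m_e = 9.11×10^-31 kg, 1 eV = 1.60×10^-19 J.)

E_1 = h²/(8m_eL²) = 4.048×10^-19 J.
|ΔE| = |5² − 1²|·E_1 = 24·4.048×10^-19 J = 9.715×10^-18 J = 60.7 eV.

|ΔE| = 60.7 eV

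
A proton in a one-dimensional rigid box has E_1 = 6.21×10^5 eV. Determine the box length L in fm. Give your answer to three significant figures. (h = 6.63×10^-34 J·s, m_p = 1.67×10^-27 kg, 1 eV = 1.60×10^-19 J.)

L = 18.2 fm

From E_n = n²h²/(8m_pL²), L = n·h/√(8m_pE_n).
E_1 = 6.21×10^5 eV = 9.936×10^-14 J, so L = 1·6.63×10^-34/√(8·1.67×10^-27·9.936×10^-14) = 1.82×10^-14 m = 18.2 fm.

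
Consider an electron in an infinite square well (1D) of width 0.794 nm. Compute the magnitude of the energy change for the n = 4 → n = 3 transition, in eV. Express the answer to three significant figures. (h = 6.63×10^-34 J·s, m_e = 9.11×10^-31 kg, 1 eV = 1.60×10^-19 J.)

|ΔE| = 4.19 eV

E_1 = h²/(8m_eL²) = 9.567×10^-20 J.
|ΔE| = |4² − 3²|·E_1 = 7·9.567×10^-20 J = 6.697×10^-19 J = 4.19 eV.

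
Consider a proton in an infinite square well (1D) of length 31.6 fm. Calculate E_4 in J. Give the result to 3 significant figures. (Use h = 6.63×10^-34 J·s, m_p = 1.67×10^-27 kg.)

E_4 = 5.27×10^-13 J

For an infinite well E_n = n²h²/(8m_pL²), so E_1 = h²/(8m_pL²) = (6.63×10^-34)²/(8·1.67×10^-27·(3.16×10^-14 m)²) = 3.295×10^-14 J.
Then E_4 = 4²·E_1 = 16·3.295×10^-14 J = 5.27×10^-13 J.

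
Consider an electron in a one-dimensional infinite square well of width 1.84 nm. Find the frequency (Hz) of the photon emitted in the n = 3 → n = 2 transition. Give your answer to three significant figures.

E_1 = h²/(8m_eL²) = 1.780×10^-20 J and ΔE = (3² − 2²)E_1 = 8.900×10^-20 J.
f = ΔE/h = 8.900×10^-20/6.626×10^-34 = 1.34×10^14 Hz.

f = 1.34×10^14 Hz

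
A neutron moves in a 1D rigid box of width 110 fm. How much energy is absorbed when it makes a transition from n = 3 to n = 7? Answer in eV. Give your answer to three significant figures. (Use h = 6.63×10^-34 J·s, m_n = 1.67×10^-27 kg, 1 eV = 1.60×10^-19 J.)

|ΔE| = 6.80×10^5 eV

E_1 = h²/(8m_nL²) = 2.719×10^-15 J.
|ΔE| = |3² − 7²|·E_1 = 40·2.719×10^-15 J = 1.088×10^-13 J = 6.80×10^5 eV.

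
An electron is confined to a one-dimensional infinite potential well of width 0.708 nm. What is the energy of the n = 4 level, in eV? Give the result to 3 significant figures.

E_4 = 12.0 eV

For an infinite well E_n = n²h²/(8m_eL²), so E_1 = h²/(8m_eL²) = (6.626×10^-34)²/(8·9.109×10^-31·(7.08×10^-10 m)²) = 1.202×10^-19 J.
Then E_4 = 4²·E_1 = 16·1.202×10^-19 J = 1.923×10^-18 J.
Converting, E_4 = 1.923×10^-18 J / (1.602×10^-19 J/eV) = 12.0 eV.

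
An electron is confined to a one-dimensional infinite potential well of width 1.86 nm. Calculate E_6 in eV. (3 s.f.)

For an infinite well E_n = n²h²/(8m_eL²), so E_1 = h²/(8m_eL²) = (6.626×10^-34)²/(8·9.109×10^-31·(1.86×10^-9 m)²) = 1.741×10^-20 J.
Then E_6 = 6²·E_1 = 36·1.741×10^-20 J = 6.268×10^-19 J.
Converting, E_6 = 6.268×10^-19 J / (1.602×10^-19 J/eV) = 3.91 eV.

E_6 = 3.91 eV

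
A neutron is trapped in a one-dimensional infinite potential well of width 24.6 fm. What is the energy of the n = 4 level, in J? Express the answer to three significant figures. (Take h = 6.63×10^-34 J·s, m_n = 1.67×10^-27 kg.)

E_4 = 8.70×10^-13 J

For an infinite well E_n = n²h²/(8m_nL²), so E_1 = h²/(8m_nL²) = (6.63×10^-34)²/(8·1.67×10^-27·(2.46×10^-14 m)²) = 5.437×10^-14 J.
Then E_4 = 4²·E_1 = 16·5.437×10^-14 J = 8.70×10^-13 J.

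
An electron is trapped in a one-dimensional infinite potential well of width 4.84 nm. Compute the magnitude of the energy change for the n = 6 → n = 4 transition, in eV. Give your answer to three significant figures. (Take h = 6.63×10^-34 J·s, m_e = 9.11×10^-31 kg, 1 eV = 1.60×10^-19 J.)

E_1 = h²/(8m_eL²) = 2.575×10^-21 J.
|ΔE| = |6² − 4²|·E_1 = 20·2.575×10^-21 J = 5.150×10^-20 J = 0.322 eV.

|ΔE| = 0.322 eV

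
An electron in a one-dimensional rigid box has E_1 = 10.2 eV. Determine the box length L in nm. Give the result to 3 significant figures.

L = 0.192 nm

From E_n = n²h²/(8m_eL²), L = n·h/√(8m_eE_n).
E_1 = 10.2 eV = 1.634×10^-18 J, so L = 1·6.626×10^-34/√(8·9.109×10^-31·1.634×10^-18) = 1.92×10^-10 m = 0.192 nm.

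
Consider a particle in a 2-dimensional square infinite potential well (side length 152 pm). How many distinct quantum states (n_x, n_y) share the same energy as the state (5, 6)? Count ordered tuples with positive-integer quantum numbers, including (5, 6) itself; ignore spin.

degeneracy = 2

The level has n_x² + n_y² = 61. The ordered positive-integer solutions are (5, 6), (6, 5).
That gives 2 states.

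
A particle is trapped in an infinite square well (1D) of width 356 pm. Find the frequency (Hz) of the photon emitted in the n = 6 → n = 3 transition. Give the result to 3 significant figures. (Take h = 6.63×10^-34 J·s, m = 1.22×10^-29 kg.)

E_1 = h²/(8mL²) = 3.554×10^-20 J and ΔE = (6² − 3²)E_1 = 9.596×10^-19 J.
f = ΔE/h = 9.596×10^-19/6.63×10^-34 = 1.45×10^15 Hz.

f = 1.45×10^15 Hz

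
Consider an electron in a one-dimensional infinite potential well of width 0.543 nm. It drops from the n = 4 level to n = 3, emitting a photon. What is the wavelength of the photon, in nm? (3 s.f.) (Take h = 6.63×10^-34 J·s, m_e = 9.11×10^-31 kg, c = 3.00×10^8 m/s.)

λ = 139 nm

E_1 = h²/(8m_eL²) = 2.046×10^-19 J, so ΔE = (4² − 3²)E_1 = 1.432×10^-18 J.
λ = hc/ΔE = (6.63×10^-34·3.00×10^8)/1.432×10^-18 = 1.39×10^-7 m = 139 nm.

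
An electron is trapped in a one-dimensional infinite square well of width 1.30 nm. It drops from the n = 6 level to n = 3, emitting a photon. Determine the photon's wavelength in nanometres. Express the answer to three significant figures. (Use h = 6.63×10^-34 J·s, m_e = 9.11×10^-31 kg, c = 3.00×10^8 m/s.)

E_1 = h²/(8m_eL²) = 3.569×10^-20 J, so ΔE = (6² − 3²)E_1 = 9.636×10^-19 J.
λ = hc/ΔE = (6.63×10^-34·3.00×10^8)/9.636×10^-19 = 2.06×10^-7 m = 206 nm.

λ = 206 nm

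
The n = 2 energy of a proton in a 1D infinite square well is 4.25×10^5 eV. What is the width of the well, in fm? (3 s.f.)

L = 43.9 fm

From E_n = n²h²/(8m_pL²), L = n·h/√(8m_pE_n).
E_2 = 4.25×10^5 eV = 6.808×10^-14 J, so L = 2·6.626×10^-34/√(8·1.673×10^-27·6.808×10^-14) = 4.39×10^-14 m = 43.9 fm.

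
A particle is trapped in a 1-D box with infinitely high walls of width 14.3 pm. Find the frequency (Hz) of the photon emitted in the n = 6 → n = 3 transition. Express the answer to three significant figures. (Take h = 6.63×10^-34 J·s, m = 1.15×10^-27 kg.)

E_1 = h²/(8mL²) = 2.337×10^-19 J and ΔE = (6² − 3²)E_1 = 6.310×10^-18 J.
f = ΔE/h = 6.310×10^-18/6.63×10^-34 = 9.52×10^15 Hz.

f = 9.52×10^15 Hz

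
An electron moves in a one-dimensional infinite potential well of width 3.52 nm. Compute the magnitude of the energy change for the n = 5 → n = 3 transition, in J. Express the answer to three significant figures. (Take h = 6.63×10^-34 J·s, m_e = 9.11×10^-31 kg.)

|ΔE| = 7.79×10^-20 J

E_1 = h²/(8m_eL²) = 4.868×10^-21 J.
|ΔE| = |5² − 3²|·E_1 = 16·4.868×10^-21 J = 7.79×10^-20 J.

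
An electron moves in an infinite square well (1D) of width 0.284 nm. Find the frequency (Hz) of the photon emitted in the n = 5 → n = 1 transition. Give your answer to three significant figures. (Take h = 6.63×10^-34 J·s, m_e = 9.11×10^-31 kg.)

E_1 = h²/(8m_eL²) = 7.478×10^-19 J and ΔE = (5² − 1²)E_1 = 1.795×10^-17 J.
f = ΔE/h = 1.795×10^-17/6.63×10^-34 = 2.71×10^16 Hz.

f = 2.71×10^16 Hz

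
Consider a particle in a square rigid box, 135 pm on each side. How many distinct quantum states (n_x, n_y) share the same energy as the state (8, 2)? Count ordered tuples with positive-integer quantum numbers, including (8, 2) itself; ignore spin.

The level has n_x² + n_y² = 68. The ordered positive-integer solutions are (2, 8), (8, 2).
That gives 2 states.

degeneracy = 2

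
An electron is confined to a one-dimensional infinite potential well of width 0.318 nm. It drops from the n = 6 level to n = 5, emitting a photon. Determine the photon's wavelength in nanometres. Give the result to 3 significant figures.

λ = 30.3 nm

E_1 = h²/(8m_eL²) = 5.958×10^-19 J, so ΔE = (6² − 5²)E_1 = 6.554×10^-18 J.
λ = hc/ΔE = (6.626×10^-34·2.998×10^8)/6.554×10^-18 = 3.03×10^-8 m = 30.3 nm.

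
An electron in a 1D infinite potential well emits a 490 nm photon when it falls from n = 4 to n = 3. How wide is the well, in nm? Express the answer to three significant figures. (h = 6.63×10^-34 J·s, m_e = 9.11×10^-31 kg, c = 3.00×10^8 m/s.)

L = 1.02 nm

The photon carries ΔE = hc/λ = 6.63×10^-34·3.00×10^8/4.90×10^-7 m = 4.059×10^-19 J.
Since ΔE = (4² − 3²)E_1, E_1 = 5.799×10^-20 J, and L = h/√(8m_eE_1) = 1.02×10^-9 m = 1.02 nm.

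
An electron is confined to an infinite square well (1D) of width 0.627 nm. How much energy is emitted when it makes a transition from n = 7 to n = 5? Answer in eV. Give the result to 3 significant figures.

E_1 = h²/(8m_eL²) = 1.533×10^-19 J.
|ΔE| = |7² − 5²|·E_1 = 24·1.533×10^-19 J = 3.679×10^-18 J = 23.0 eV.

|ΔE| = 23.0 eV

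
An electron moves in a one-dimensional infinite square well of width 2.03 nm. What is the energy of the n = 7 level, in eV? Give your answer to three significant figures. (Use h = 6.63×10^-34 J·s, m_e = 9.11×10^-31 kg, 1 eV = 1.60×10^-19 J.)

E_7 = 4.48 eV

For an infinite well E_n = n²h²/(8m_eL²), so E_1 = h²/(8m_eL²) = (6.63×10^-34)²/(8·9.11×10^-31·(2.03×10^-9 m)²) = 1.464×10^-20 J.
Then E_7 = 7²·E_1 = 49·1.464×10^-20 J = 7.174×10^-19 J.
Converting, E_7 = 7.174×10^-19 J / (1.60×10^-19 J/eV) = 4.48 eV.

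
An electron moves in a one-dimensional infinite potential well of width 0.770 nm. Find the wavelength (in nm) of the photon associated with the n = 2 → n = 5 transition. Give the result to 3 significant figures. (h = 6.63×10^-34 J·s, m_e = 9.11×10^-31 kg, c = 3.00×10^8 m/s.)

λ = 93.1 nm

E_1 = h²/(8m_eL²) = 1.017×10^-19 J, so ΔE = (5² − 2²)E_1 = 2.136×10^-18 J.
λ = hc/ΔE = (6.63×10^-34·3.00×10^8)/2.136×10^-18 = 9.31×10^-8 m = 93.1 nm.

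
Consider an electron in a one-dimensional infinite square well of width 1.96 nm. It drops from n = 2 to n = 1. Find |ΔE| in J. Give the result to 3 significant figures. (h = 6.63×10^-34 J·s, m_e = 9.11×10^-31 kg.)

E_1 = h²/(8m_eL²) = 1.570×10^-20 J.
|ΔE| = |2² − 1²|·E_1 = 3·1.570×10^-20 J = 4.71×10^-20 J.

|ΔE| = 4.71×10^-20 J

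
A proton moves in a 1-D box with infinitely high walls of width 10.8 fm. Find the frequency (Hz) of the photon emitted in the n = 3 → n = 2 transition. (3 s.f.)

f = 2.12×10^21 Hz

E_1 = h²/(8m_pL²) = 2.812×10^-13 J and ΔE = (3² − 2²)E_1 = 1.406×10^-12 J.
f = ΔE/h = 1.406×10^-12/6.626×10^-34 = 2.12×10^21 Hz.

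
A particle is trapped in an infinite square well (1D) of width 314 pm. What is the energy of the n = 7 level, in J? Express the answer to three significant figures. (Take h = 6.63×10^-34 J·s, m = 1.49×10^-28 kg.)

For an infinite well E_n = n²h²/(8mL²), so E_1 = h²/(8mL²) = (6.63×10^-34)²/(8·1.49×10^-28·(3.14×10^-10 m)²) = 3.740×10^-21 J.
Then E_7 = 7²·E_1 = 49·3.740×10^-21 J = 1.83×10^-19 J.

E_7 = 1.83×10^-19 J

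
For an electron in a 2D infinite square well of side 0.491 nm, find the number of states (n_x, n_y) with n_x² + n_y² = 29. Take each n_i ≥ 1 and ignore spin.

The level has n_x² + n_y² = 29. The ordered positive-integer solutions are (2, 5), (5, 2).
That gives 2 states.

degeneracy = 2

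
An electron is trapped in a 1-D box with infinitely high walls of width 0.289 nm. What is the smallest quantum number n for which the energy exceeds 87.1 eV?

E_1 = h²/(8m_eL²) = 7.214×10^-19 J = 4.503 eV.
Need n² > 87.1/4.503 = 19.34, i.e. n > 4.398.
The smallest integer satisfying this is n = 5.

n = 5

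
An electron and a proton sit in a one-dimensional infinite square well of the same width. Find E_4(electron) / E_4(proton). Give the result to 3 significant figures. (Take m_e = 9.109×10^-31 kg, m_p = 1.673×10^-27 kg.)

E_n ∝ 1/m at fixed n and L, so the ratio is m_p/m_e = 1.673×10^-27/9.109×10^-31 = 1.84×10^3.

1.84×10^3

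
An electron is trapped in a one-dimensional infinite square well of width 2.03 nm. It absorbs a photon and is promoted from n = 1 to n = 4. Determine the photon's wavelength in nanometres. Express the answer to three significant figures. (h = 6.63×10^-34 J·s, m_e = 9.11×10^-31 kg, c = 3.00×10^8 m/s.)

E_1 = h²/(8m_eL²) = 1.464×10^-20 J, so ΔE = (4² − 1²)E_1 = 2.196×10^-19 J.
λ = hc/ΔE = (6.63×10^-34·3.00×10^8)/2.196×10^-19 = 9.06×10^-7 m = 906 nm.

λ = 906 nm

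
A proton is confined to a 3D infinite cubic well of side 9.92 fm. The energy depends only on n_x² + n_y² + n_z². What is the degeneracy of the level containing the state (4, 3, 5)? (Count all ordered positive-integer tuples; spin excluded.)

degeneracy = 6

The level has n_x² + n_y² + n_z² = 50. The ordered positive-integer solutions are (3, 4, 5), (3, 5, 4), (4, 3, 5), (4, 5, 3), (5, 3, 4), (5, 4, 3).
That gives 6 states.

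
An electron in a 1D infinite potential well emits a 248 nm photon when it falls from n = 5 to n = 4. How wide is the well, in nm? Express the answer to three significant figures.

The photon carries ΔE = hc/λ = 6.626×10^-34·2.998×10^8/2.48×10^-7 m = 8.010×10^-19 J.
Since ΔE = (5² − 4²)E_1, E_1 = 8.900×10^-20 J, and L = h/√(8m_eE_1) = 8.23×10^-10 m = 0.823 nm.

L = 0.823 nm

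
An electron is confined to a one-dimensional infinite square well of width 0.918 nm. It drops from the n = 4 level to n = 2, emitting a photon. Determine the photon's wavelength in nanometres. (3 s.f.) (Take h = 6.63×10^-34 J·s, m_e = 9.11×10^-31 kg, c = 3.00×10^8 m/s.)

E_1 = h²/(8m_eL²) = 7.157×10^-20 J, so ΔE = (4² − 2²)E_1 = 8.588×10^-19 J.
λ = hc/ΔE = (6.63×10^-34·3.00×10^8)/8.588×10^-19 = 2.32×10^-7 m = 232 nm.

λ = 232 nm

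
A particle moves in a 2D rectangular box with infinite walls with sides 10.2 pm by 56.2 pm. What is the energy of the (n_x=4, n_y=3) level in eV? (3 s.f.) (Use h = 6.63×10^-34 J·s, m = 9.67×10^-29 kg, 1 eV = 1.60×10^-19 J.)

For a 2D rectangular well E = (h²/8m)·Σ n_i²/L_i² = (6.63×10^-34)²/(8·9.67×10^-29) · [4²/(10.2 pm)² + 3²/(56.2 pm)²].
Evaluating gives E = 8.900×10^-17 J = 556 eV.

E = 556 eV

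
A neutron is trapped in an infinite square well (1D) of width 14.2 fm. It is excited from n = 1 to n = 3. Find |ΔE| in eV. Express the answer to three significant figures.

E_1 = h²/(8m_nL²) = 1.625×10^-13 J.
|ΔE| = |1² − 3²|·E_1 = 8·1.625×10^-13 J = 1.300×10^-12 J = 8.11×10^6 eV.

|ΔE| = 8.11×10^6 eV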